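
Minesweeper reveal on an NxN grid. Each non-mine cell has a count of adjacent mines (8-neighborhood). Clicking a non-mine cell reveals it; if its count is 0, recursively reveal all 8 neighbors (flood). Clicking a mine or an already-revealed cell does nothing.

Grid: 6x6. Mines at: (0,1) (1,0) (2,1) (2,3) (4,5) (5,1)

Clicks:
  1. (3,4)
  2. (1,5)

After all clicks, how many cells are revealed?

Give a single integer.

Click 1 (3,4) count=2: revealed 1 new [(3,4)] -> total=1
Click 2 (1,5) count=0: revealed 11 new [(0,2) (0,3) (0,4) (0,5) (1,2) (1,3) (1,4) (1,5) (2,4) (2,5) (3,5)] -> total=12

Answer: 12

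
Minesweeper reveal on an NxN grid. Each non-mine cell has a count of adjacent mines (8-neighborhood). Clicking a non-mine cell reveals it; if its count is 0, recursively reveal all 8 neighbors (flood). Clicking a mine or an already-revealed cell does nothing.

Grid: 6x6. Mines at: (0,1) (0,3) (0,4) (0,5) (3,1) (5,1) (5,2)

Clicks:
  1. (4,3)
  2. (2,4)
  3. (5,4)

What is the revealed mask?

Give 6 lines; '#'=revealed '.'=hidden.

Click 1 (4,3) count=1: revealed 1 new [(4,3)] -> total=1
Click 2 (2,4) count=0: revealed 18 new [(1,2) (1,3) (1,4) (1,5) (2,2) (2,3) (2,4) (2,5) (3,2) (3,3) (3,4) (3,5) (4,2) (4,4) (4,5) (5,3) (5,4) (5,5)] -> total=19
Click 3 (5,4) count=0: revealed 0 new [(none)] -> total=19

Answer: ......
..####
..####
..####
..####
...###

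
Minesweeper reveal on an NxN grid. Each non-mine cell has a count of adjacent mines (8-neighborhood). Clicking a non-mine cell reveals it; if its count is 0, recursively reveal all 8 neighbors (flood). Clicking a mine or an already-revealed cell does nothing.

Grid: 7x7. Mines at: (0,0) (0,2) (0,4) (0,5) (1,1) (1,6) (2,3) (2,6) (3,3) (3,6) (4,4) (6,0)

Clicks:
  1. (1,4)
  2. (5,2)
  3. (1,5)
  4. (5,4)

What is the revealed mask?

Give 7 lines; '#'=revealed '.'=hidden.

Answer: .......
....##.
###....
###....
####.##
#######
.######

Derivation:
Click 1 (1,4) count=3: revealed 1 new [(1,4)] -> total=1
Click 2 (5,2) count=0: revealed 25 new [(2,0) (2,1) (2,2) (3,0) (3,1) (3,2) (4,0) (4,1) (4,2) (4,3) (4,5) (4,6) (5,0) (5,1) (5,2) (5,3) (5,4) (5,5) (5,6) (6,1) (6,2) (6,3) (6,4) (6,5) (6,6)] -> total=26
Click 3 (1,5) count=4: revealed 1 new [(1,5)] -> total=27
Click 4 (5,4) count=1: revealed 0 new [(none)] -> total=27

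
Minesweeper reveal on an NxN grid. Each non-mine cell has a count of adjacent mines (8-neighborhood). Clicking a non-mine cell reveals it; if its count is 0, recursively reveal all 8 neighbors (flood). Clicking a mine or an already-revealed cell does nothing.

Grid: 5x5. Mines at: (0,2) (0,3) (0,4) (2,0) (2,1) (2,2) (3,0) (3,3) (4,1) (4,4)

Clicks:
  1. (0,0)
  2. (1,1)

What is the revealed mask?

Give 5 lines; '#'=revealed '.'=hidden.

Answer: ##...
##...
.....
.....
.....

Derivation:
Click 1 (0,0) count=0: revealed 4 new [(0,0) (0,1) (1,0) (1,1)] -> total=4
Click 2 (1,1) count=4: revealed 0 new [(none)] -> total=4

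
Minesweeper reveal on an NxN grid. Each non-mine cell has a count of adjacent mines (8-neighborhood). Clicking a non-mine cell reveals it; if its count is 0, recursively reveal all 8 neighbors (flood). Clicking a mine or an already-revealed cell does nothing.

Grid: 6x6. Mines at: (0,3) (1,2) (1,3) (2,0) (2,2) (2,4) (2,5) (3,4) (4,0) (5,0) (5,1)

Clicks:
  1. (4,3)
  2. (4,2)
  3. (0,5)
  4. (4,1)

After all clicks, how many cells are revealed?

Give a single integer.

Answer: 7

Derivation:
Click 1 (4,3) count=1: revealed 1 new [(4,3)] -> total=1
Click 2 (4,2) count=1: revealed 1 new [(4,2)] -> total=2
Click 3 (0,5) count=0: revealed 4 new [(0,4) (0,5) (1,4) (1,5)] -> total=6
Click 4 (4,1) count=3: revealed 1 new [(4,1)] -> total=7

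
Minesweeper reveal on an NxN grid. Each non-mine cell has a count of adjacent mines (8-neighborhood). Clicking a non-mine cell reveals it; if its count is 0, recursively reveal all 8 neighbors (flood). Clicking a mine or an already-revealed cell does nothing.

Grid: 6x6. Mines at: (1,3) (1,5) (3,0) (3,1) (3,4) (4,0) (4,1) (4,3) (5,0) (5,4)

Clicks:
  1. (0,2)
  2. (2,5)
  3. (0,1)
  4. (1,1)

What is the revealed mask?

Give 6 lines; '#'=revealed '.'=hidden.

Answer: ###...
###...
###..#
......
......
......

Derivation:
Click 1 (0,2) count=1: revealed 1 new [(0,2)] -> total=1
Click 2 (2,5) count=2: revealed 1 new [(2,5)] -> total=2
Click 3 (0,1) count=0: revealed 8 new [(0,0) (0,1) (1,0) (1,1) (1,2) (2,0) (2,1) (2,2)] -> total=10
Click 4 (1,1) count=0: revealed 0 new [(none)] -> total=10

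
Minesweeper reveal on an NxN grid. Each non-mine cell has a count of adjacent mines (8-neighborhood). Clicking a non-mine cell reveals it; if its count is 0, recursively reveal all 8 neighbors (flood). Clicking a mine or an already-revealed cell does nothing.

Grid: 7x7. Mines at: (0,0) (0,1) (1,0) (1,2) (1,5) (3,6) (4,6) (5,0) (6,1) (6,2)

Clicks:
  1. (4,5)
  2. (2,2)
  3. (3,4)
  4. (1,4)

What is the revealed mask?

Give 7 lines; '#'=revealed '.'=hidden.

Click 1 (4,5) count=2: revealed 1 new [(4,5)] -> total=1
Click 2 (2,2) count=1: revealed 1 new [(2,2)] -> total=2
Click 3 (3,4) count=0: revealed 26 new [(2,0) (2,1) (2,3) (2,4) (2,5) (3,0) (3,1) (3,2) (3,3) (3,4) (3,5) (4,0) (4,1) (4,2) (4,3) (4,4) (5,1) (5,2) (5,3) (5,4) (5,5) (5,6) (6,3) (6,4) (6,5) (6,6)] -> total=28
Click 4 (1,4) count=1: revealed 1 new [(1,4)] -> total=29

Answer: .......
....#..
######.
######.
######.
.######
...####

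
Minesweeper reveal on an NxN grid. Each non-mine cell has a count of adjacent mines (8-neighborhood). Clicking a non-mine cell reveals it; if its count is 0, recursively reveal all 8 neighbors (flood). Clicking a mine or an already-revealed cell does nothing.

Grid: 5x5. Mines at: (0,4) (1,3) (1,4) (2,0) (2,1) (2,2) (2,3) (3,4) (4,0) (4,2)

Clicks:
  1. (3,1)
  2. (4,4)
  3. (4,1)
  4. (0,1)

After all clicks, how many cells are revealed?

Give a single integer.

Click 1 (3,1) count=5: revealed 1 new [(3,1)] -> total=1
Click 2 (4,4) count=1: revealed 1 new [(4,4)] -> total=2
Click 3 (4,1) count=2: revealed 1 new [(4,1)] -> total=3
Click 4 (0,1) count=0: revealed 6 new [(0,0) (0,1) (0,2) (1,0) (1,1) (1,2)] -> total=9

Answer: 9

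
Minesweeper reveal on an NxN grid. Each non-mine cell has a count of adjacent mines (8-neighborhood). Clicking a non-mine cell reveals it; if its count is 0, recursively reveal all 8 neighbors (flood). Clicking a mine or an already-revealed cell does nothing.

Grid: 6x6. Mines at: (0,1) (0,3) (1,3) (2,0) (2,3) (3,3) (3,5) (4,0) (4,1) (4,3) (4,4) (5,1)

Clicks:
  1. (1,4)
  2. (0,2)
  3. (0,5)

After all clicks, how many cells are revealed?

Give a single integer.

Click 1 (1,4) count=3: revealed 1 new [(1,4)] -> total=1
Click 2 (0,2) count=3: revealed 1 new [(0,2)] -> total=2
Click 3 (0,5) count=0: revealed 5 new [(0,4) (0,5) (1,5) (2,4) (2,5)] -> total=7

Answer: 7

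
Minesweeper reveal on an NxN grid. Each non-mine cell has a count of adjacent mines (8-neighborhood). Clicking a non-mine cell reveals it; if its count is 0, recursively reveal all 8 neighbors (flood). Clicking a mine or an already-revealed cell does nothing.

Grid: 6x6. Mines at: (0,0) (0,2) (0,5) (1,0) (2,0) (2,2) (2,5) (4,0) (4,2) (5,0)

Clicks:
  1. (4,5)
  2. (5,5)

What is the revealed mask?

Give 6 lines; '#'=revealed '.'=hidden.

Answer: ......
......
......
...###
...###
...###

Derivation:
Click 1 (4,5) count=0: revealed 9 new [(3,3) (3,4) (3,5) (4,3) (4,4) (4,5) (5,3) (5,4) (5,5)] -> total=9
Click 2 (5,5) count=0: revealed 0 new [(none)] -> total=9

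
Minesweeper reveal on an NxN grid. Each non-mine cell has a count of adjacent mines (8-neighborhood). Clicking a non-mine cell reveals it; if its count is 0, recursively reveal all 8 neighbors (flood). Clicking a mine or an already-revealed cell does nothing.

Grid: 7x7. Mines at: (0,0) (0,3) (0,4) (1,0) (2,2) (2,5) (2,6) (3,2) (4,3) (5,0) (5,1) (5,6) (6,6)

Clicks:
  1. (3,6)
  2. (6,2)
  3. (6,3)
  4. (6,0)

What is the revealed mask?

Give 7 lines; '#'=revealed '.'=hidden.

Answer: .......
.......
.......
......#
.......
..####.
#.####.

Derivation:
Click 1 (3,6) count=2: revealed 1 new [(3,6)] -> total=1
Click 2 (6,2) count=1: revealed 1 new [(6,2)] -> total=2
Click 3 (6,3) count=0: revealed 7 new [(5,2) (5,3) (5,4) (5,5) (6,3) (6,4) (6,5)] -> total=9
Click 4 (6,0) count=2: revealed 1 new [(6,0)] -> total=10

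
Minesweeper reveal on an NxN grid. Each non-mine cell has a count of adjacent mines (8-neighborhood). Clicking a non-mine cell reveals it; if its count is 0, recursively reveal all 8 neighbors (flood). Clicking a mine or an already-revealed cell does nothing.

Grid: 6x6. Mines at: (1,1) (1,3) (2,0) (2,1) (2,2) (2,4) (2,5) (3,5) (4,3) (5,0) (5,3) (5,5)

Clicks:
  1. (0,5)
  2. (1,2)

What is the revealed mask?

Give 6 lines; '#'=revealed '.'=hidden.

Answer: ....##
..#.##
......
......
......
......

Derivation:
Click 1 (0,5) count=0: revealed 4 new [(0,4) (0,5) (1,4) (1,5)] -> total=4
Click 2 (1,2) count=4: revealed 1 new [(1,2)] -> total=5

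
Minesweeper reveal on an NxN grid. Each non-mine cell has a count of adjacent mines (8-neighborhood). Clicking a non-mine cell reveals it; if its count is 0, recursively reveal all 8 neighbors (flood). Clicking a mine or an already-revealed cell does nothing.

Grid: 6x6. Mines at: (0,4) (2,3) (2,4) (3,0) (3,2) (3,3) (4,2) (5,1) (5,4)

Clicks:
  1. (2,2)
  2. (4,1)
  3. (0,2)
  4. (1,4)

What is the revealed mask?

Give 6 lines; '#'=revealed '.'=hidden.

Answer: ####..
#####.
###...
......
.#....
......

Derivation:
Click 1 (2,2) count=3: revealed 1 new [(2,2)] -> total=1
Click 2 (4,1) count=4: revealed 1 new [(4,1)] -> total=2
Click 3 (0,2) count=0: revealed 10 new [(0,0) (0,1) (0,2) (0,3) (1,0) (1,1) (1,2) (1,3) (2,0) (2,1)] -> total=12
Click 4 (1,4) count=3: revealed 1 new [(1,4)] -> total=13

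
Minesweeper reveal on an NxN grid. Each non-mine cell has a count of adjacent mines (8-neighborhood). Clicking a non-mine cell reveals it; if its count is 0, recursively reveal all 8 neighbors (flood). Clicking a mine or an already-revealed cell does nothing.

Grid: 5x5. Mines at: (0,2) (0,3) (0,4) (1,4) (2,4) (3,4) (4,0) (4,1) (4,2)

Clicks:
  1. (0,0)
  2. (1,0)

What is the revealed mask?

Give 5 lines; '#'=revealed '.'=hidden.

Answer: ##...
####.
####.
####.
.....

Derivation:
Click 1 (0,0) count=0: revealed 14 new [(0,0) (0,1) (1,0) (1,1) (1,2) (1,3) (2,0) (2,1) (2,2) (2,3) (3,0) (3,1) (3,2) (3,3)] -> total=14
Click 2 (1,0) count=0: revealed 0 new [(none)] -> total=14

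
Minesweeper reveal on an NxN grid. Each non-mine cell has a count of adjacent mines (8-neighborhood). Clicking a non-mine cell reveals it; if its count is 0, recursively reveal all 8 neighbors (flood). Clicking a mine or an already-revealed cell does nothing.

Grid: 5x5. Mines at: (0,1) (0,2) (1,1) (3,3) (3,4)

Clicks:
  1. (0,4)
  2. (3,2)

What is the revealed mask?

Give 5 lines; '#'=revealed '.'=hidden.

Answer: ...##
...##
...##
..#..
.....

Derivation:
Click 1 (0,4) count=0: revealed 6 new [(0,3) (0,4) (1,3) (1,4) (2,3) (2,4)] -> total=6
Click 2 (3,2) count=1: revealed 1 new [(3,2)] -> total=7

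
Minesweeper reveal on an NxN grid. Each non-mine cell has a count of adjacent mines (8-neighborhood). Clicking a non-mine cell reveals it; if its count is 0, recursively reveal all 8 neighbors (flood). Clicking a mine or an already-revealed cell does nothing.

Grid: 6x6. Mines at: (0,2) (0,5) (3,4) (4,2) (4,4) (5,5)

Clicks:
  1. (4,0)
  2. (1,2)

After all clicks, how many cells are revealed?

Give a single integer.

Click 1 (4,0) count=0: revealed 18 new [(0,0) (0,1) (1,0) (1,1) (1,2) (1,3) (2,0) (2,1) (2,2) (2,3) (3,0) (3,1) (3,2) (3,3) (4,0) (4,1) (5,0) (5,1)] -> total=18
Click 2 (1,2) count=1: revealed 0 new [(none)] -> total=18

Answer: 18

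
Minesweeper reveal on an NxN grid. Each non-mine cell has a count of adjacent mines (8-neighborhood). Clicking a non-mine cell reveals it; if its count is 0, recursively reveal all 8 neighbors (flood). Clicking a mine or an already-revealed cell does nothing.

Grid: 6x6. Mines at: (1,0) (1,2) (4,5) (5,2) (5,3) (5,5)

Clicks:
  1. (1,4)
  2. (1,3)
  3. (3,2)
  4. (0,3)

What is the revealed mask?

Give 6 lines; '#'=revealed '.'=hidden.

Click 1 (1,4) count=0: revealed 25 new [(0,3) (0,4) (0,5) (1,3) (1,4) (1,5) (2,0) (2,1) (2,2) (2,3) (2,4) (2,5) (3,0) (3,1) (3,2) (3,3) (3,4) (3,5) (4,0) (4,1) (4,2) (4,3) (4,4) (5,0) (5,1)] -> total=25
Click 2 (1,3) count=1: revealed 0 new [(none)] -> total=25
Click 3 (3,2) count=0: revealed 0 new [(none)] -> total=25
Click 4 (0,3) count=1: revealed 0 new [(none)] -> total=25

Answer: ...###
...###
######
######
#####.
##....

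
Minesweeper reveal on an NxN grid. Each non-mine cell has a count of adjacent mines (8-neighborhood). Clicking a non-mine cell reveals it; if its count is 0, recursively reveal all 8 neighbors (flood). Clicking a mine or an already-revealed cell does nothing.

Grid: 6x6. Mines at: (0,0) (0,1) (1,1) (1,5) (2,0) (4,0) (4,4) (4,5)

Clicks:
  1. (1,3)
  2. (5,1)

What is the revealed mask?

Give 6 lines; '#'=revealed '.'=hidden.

Click 1 (1,3) count=0: revealed 20 new [(0,2) (0,3) (0,4) (1,2) (1,3) (1,4) (2,1) (2,2) (2,3) (2,4) (3,1) (3,2) (3,3) (3,4) (4,1) (4,2) (4,3) (5,1) (5,2) (5,3)] -> total=20
Click 2 (5,1) count=1: revealed 0 new [(none)] -> total=20

Answer: ..###.
..###.
.####.
.####.
.###..
.###..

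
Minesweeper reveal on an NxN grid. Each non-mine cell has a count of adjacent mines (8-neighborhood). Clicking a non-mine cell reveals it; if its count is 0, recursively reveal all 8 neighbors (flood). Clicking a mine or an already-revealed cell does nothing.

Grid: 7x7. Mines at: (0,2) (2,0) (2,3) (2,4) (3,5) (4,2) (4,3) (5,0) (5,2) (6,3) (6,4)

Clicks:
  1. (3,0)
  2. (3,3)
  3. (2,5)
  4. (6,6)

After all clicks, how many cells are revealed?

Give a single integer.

Click 1 (3,0) count=1: revealed 1 new [(3,0)] -> total=1
Click 2 (3,3) count=4: revealed 1 new [(3,3)] -> total=2
Click 3 (2,5) count=2: revealed 1 new [(2,5)] -> total=3
Click 4 (6,6) count=0: revealed 6 new [(4,5) (4,6) (5,5) (5,6) (6,5) (6,6)] -> total=9

Answer: 9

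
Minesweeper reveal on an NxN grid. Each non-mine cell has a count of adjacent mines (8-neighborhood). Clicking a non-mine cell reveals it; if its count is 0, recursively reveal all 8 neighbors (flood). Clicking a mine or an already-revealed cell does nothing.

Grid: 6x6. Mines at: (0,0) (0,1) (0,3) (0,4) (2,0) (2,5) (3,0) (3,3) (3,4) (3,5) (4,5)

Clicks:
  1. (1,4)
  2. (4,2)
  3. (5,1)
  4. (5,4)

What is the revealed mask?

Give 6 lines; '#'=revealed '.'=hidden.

Click 1 (1,4) count=3: revealed 1 new [(1,4)] -> total=1
Click 2 (4,2) count=1: revealed 1 new [(4,2)] -> total=2
Click 3 (5,1) count=0: revealed 9 new [(4,0) (4,1) (4,3) (4,4) (5,0) (5,1) (5,2) (5,3) (5,4)] -> total=11
Click 4 (5,4) count=1: revealed 0 new [(none)] -> total=11

Answer: ......
....#.
......
......
#####.
#####.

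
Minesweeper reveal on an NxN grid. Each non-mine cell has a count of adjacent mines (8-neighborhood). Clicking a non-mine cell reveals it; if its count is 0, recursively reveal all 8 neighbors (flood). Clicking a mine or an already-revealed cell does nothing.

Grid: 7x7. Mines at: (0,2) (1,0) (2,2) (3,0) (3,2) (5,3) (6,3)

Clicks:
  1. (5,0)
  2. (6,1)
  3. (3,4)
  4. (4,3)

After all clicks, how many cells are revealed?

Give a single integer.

Click 1 (5,0) count=0: revealed 9 new [(4,0) (4,1) (4,2) (5,0) (5,1) (5,2) (6,0) (6,1) (6,2)] -> total=9
Click 2 (6,1) count=0: revealed 0 new [(none)] -> total=9
Click 3 (3,4) count=0: revealed 26 new [(0,3) (0,4) (0,5) (0,6) (1,3) (1,4) (1,5) (1,6) (2,3) (2,4) (2,5) (2,6) (3,3) (3,4) (3,5) (3,6) (4,3) (4,4) (4,5) (4,6) (5,4) (5,5) (5,6) (6,4) (6,5) (6,6)] -> total=35
Click 4 (4,3) count=2: revealed 0 new [(none)] -> total=35

Answer: 35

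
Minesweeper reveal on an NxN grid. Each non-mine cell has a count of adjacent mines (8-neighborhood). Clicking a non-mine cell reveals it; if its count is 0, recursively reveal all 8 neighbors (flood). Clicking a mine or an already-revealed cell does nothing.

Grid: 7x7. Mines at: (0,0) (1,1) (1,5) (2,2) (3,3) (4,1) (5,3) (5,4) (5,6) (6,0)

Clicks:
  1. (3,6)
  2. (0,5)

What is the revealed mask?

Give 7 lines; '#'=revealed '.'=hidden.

Click 1 (3,6) count=0: revealed 9 new [(2,4) (2,5) (2,6) (3,4) (3,5) (3,6) (4,4) (4,5) (4,6)] -> total=9
Click 2 (0,5) count=1: revealed 1 new [(0,5)] -> total=10

Answer: .....#.
.......
....###
....###
....###
.......
.......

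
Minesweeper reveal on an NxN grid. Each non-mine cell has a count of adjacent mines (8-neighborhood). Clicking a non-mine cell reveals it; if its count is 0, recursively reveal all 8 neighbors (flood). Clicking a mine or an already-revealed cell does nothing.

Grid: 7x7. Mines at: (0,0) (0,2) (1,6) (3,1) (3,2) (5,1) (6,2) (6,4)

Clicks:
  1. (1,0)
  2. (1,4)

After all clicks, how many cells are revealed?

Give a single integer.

Answer: 25

Derivation:
Click 1 (1,0) count=1: revealed 1 new [(1,0)] -> total=1
Click 2 (1,4) count=0: revealed 24 new [(0,3) (0,4) (0,5) (1,3) (1,4) (1,5) (2,3) (2,4) (2,5) (2,6) (3,3) (3,4) (3,5) (3,6) (4,3) (4,4) (4,5) (4,6) (5,3) (5,4) (5,5) (5,6) (6,5) (6,6)] -> total=25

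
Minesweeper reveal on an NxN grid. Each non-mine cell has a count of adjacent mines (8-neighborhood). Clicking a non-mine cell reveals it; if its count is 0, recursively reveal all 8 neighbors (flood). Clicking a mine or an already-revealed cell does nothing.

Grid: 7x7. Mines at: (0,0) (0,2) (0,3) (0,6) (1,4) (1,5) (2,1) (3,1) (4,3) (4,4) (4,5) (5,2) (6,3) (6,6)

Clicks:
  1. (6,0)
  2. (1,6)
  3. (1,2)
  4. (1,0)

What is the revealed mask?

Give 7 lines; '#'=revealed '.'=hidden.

Answer: .......
#.#...#
.......
.......
##.....
##.....
##.....

Derivation:
Click 1 (6,0) count=0: revealed 6 new [(4,0) (4,1) (5,0) (5,1) (6,0) (6,1)] -> total=6
Click 2 (1,6) count=2: revealed 1 new [(1,6)] -> total=7
Click 3 (1,2) count=3: revealed 1 new [(1,2)] -> total=8
Click 4 (1,0) count=2: revealed 1 new [(1,0)] -> total=9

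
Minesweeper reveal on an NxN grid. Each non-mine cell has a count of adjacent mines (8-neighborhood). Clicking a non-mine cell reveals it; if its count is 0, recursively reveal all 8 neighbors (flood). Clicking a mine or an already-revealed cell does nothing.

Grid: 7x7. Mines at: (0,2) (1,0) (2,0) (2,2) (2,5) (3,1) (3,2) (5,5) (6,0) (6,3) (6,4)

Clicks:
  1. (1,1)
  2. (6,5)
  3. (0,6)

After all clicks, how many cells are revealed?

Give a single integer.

Click 1 (1,1) count=4: revealed 1 new [(1,1)] -> total=1
Click 2 (6,5) count=2: revealed 1 new [(6,5)] -> total=2
Click 3 (0,6) count=0: revealed 8 new [(0,3) (0,4) (0,5) (0,6) (1,3) (1,4) (1,5) (1,6)] -> total=10

Answer: 10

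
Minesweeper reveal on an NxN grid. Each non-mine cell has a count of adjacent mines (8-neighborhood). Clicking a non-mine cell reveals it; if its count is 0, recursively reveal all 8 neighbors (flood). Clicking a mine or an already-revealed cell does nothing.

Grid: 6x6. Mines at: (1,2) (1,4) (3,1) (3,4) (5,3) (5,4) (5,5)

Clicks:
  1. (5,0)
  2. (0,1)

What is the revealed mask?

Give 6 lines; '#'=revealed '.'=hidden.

Click 1 (5,0) count=0: revealed 6 new [(4,0) (4,1) (4,2) (5,0) (5,1) (5,2)] -> total=6
Click 2 (0,1) count=1: revealed 1 new [(0,1)] -> total=7

Answer: .#....
......
......
......
###...
###...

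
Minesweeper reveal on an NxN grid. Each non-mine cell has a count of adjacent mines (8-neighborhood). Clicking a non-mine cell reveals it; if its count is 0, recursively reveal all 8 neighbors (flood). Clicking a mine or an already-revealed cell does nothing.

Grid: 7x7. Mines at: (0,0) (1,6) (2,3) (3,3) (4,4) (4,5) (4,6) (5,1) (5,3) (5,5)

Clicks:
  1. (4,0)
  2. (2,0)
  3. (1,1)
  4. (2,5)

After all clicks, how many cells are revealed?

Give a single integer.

Answer: 13

Derivation:
Click 1 (4,0) count=1: revealed 1 new [(4,0)] -> total=1
Click 2 (2,0) count=0: revealed 11 new [(1,0) (1,1) (1,2) (2,0) (2,1) (2,2) (3,0) (3,1) (3,2) (4,1) (4,2)] -> total=12
Click 3 (1,1) count=1: revealed 0 new [(none)] -> total=12
Click 4 (2,5) count=1: revealed 1 new [(2,5)] -> total=13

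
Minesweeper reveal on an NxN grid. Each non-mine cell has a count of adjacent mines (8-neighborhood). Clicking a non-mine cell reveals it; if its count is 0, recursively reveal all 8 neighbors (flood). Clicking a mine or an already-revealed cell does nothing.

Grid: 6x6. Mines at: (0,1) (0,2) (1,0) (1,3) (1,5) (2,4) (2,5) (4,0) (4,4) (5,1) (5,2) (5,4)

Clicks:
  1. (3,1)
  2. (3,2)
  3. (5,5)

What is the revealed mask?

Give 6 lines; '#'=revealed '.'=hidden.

Click 1 (3,1) count=1: revealed 1 new [(3,1)] -> total=1
Click 2 (3,2) count=0: revealed 8 new [(2,1) (2,2) (2,3) (3,2) (3,3) (4,1) (4,2) (4,3)] -> total=9
Click 3 (5,5) count=2: revealed 1 new [(5,5)] -> total=10

Answer: ......
......
.###..
.###..
.###..
.....#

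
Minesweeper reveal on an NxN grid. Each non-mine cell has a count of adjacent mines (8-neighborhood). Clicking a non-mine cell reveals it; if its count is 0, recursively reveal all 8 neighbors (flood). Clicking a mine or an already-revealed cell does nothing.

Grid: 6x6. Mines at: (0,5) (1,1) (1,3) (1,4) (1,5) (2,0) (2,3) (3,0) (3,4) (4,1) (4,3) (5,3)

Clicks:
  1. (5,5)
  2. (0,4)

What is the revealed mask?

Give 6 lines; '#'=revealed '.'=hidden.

Answer: ....#.
......
......
......
....##
....##

Derivation:
Click 1 (5,5) count=0: revealed 4 new [(4,4) (4,5) (5,4) (5,5)] -> total=4
Click 2 (0,4) count=4: revealed 1 new [(0,4)] -> total=5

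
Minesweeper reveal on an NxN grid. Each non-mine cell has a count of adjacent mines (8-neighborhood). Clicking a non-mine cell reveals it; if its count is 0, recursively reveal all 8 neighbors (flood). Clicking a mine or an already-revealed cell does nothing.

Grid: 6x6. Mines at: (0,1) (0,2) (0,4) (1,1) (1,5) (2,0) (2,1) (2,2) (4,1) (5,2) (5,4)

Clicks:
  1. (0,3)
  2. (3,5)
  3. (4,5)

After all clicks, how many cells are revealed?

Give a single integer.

Click 1 (0,3) count=2: revealed 1 new [(0,3)] -> total=1
Click 2 (3,5) count=0: revealed 9 new [(2,3) (2,4) (2,5) (3,3) (3,4) (3,5) (4,3) (4,4) (4,5)] -> total=10
Click 3 (4,5) count=1: revealed 0 new [(none)] -> total=10

Answer: 10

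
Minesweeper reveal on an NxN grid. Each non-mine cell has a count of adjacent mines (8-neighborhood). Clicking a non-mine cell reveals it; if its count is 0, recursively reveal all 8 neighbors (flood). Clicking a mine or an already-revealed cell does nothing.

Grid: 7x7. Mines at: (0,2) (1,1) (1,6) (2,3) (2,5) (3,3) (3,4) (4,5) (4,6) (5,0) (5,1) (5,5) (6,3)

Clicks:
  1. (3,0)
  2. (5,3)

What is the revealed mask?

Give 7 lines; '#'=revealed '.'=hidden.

Answer: .......
.......
###....
###....
###....
...#...
.......

Derivation:
Click 1 (3,0) count=0: revealed 9 new [(2,0) (2,1) (2,2) (3,0) (3,1) (3,2) (4,0) (4,1) (4,2)] -> total=9
Click 2 (5,3) count=1: revealed 1 new [(5,3)] -> total=10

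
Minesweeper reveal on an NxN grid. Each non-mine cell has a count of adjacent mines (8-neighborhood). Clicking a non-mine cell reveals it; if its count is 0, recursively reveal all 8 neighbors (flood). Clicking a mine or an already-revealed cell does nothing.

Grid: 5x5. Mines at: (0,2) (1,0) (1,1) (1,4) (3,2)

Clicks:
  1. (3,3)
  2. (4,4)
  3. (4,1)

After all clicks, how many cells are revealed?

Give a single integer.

Answer: 7

Derivation:
Click 1 (3,3) count=1: revealed 1 new [(3,3)] -> total=1
Click 2 (4,4) count=0: revealed 5 new [(2,3) (2,4) (3,4) (4,3) (4,4)] -> total=6
Click 3 (4,1) count=1: revealed 1 new [(4,1)] -> total=7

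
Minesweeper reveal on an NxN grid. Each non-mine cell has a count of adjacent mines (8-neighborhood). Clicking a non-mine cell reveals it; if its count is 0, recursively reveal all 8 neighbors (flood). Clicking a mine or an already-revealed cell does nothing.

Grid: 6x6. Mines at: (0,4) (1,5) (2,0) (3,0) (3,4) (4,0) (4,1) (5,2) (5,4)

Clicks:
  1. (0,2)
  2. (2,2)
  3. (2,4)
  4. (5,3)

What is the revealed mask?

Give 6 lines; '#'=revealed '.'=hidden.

Answer: ####..
####..
.####.
.###..
......
...#..

Derivation:
Click 1 (0,2) count=0: revealed 14 new [(0,0) (0,1) (0,2) (0,3) (1,0) (1,1) (1,2) (1,3) (2,1) (2,2) (2,3) (3,1) (3,2) (3,3)] -> total=14
Click 2 (2,2) count=0: revealed 0 new [(none)] -> total=14
Click 3 (2,4) count=2: revealed 1 new [(2,4)] -> total=15
Click 4 (5,3) count=2: revealed 1 new [(5,3)] -> total=16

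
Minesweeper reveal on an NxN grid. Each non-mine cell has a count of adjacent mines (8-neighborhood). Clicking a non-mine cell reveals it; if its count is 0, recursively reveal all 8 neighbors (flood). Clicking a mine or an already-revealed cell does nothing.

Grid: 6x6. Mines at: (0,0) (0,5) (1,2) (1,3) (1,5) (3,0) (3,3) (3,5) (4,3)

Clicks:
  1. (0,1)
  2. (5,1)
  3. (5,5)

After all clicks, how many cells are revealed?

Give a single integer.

Answer: 11

Derivation:
Click 1 (0,1) count=2: revealed 1 new [(0,1)] -> total=1
Click 2 (5,1) count=0: revealed 6 new [(4,0) (4,1) (4,2) (5,0) (5,1) (5,2)] -> total=7
Click 3 (5,5) count=0: revealed 4 new [(4,4) (4,5) (5,4) (5,5)] -> total=11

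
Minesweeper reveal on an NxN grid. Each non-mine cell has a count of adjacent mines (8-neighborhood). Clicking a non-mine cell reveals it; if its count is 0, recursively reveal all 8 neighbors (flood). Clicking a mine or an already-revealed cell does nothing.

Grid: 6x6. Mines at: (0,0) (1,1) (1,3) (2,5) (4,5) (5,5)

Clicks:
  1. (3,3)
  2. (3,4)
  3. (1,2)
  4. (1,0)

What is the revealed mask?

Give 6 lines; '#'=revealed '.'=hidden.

Click 1 (3,3) count=0: revealed 20 new [(2,0) (2,1) (2,2) (2,3) (2,4) (3,0) (3,1) (3,2) (3,3) (3,4) (4,0) (4,1) (4,2) (4,3) (4,4) (5,0) (5,1) (5,2) (5,3) (5,4)] -> total=20
Click 2 (3,4) count=2: revealed 0 new [(none)] -> total=20
Click 3 (1,2) count=2: revealed 1 new [(1,2)] -> total=21
Click 4 (1,0) count=2: revealed 1 new [(1,0)] -> total=22

Answer: ......
#.#...
#####.
#####.
#####.
#####.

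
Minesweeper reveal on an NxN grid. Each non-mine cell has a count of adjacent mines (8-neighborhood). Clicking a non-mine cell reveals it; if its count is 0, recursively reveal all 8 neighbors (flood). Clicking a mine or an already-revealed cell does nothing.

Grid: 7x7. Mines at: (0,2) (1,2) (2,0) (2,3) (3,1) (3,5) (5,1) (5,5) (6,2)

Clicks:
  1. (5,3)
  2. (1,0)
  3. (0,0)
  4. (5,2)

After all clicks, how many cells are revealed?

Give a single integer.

Click 1 (5,3) count=1: revealed 1 new [(5,3)] -> total=1
Click 2 (1,0) count=1: revealed 1 new [(1,0)] -> total=2
Click 3 (0,0) count=0: revealed 3 new [(0,0) (0,1) (1,1)] -> total=5
Click 4 (5,2) count=2: revealed 1 new [(5,2)] -> total=6

Answer: 6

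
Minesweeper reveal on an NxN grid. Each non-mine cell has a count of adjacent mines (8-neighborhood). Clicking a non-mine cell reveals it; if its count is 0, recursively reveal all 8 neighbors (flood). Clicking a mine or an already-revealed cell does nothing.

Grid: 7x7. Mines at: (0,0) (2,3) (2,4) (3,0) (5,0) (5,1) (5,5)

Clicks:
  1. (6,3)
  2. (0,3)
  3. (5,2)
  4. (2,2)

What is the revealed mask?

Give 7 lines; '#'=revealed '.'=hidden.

Click 1 (6,3) count=0: revealed 12 new [(3,2) (3,3) (3,4) (4,2) (4,3) (4,4) (5,2) (5,3) (5,4) (6,2) (6,3) (6,4)] -> total=12
Click 2 (0,3) count=0: revealed 18 new [(0,1) (0,2) (0,3) (0,4) (0,5) (0,6) (1,1) (1,2) (1,3) (1,4) (1,5) (1,6) (2,5) (2,6) (3,5) (3,6) (4,5) (4,6)] -> total=30
Click 3 (5,2) count=1: revealed 0 new [(none)] -> total=30
Click 4 (2,2) count=1: revealed 1 new [(2,2)] -> total=31

Answer: .######
.######
..#..##
..#####
..#####
..###..
..###..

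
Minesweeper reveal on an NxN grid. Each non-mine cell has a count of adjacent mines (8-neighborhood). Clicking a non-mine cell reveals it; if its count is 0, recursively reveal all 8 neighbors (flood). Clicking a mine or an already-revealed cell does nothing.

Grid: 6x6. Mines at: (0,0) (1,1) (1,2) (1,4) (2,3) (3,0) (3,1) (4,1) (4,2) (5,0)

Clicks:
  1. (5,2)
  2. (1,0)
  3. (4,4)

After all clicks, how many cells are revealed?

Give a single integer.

Answer: 13

Derivation:
Click 1 (5,2) count=2: revealed 1 new [(5,2)] -> total=1
Click 2 (1,0) count=2: revealed 1 new [(1,0)] -> total=2
Click 3 (4,4) count=0: revealed 11 new [(2,4) (2,5) (3,3) (3,4) (3,5) (4,3) (4,4) (4,5) (5,3) (5,4) (5,5)] -> total=13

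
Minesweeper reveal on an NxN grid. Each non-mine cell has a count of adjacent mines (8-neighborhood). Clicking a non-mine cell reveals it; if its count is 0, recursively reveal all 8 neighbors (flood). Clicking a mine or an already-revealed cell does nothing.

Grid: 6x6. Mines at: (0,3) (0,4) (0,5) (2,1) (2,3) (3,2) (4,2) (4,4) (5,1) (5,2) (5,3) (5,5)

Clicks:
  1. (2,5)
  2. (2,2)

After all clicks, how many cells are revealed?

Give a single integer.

Click 1 (2,5) count=0: revealed 6 new [(1,4) (1,5) (2,4) (2,5) (3,4) (3,5)] -> total=6
Click 2 (2,2) count=3: revealed 1 new [(2,2)] -> total=7

Answer: 7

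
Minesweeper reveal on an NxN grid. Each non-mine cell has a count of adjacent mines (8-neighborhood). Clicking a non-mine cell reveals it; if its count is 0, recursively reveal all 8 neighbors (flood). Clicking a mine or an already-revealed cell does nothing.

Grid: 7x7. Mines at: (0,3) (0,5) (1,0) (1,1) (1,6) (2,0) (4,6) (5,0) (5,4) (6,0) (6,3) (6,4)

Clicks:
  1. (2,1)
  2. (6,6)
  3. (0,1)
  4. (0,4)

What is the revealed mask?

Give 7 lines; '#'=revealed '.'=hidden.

Click 1 (2,1) count=3: revealed 1 new [(2,1)] -> total=1
Click 2 (6,6) count=0: revealed 4 new [(5,5) (5,6) (6,5) (6,6)] -> total=5
Click 3 (0,1) count=2: revealed 1 new [(0,1)] -> total=6
Click 4 (0,4) count=2: revealed 1 new [(0,4)] -> total=7

Answer: .#..#..
.......
.#.....
.......
.......
.....##
.....##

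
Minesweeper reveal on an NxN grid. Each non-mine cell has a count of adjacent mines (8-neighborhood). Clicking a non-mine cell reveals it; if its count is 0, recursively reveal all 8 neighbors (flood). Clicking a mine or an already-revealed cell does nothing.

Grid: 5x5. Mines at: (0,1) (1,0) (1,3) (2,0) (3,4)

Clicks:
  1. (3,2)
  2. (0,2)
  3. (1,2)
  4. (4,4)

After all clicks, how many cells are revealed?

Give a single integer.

Answer: 14

Derivation:
Click 1 (3,2) count=0: revealed 11 new [(2,1) (2,2) (2,3) (3,0) (3,1) (3,2) (3,3) (4,0) (4,1) (4,2) (4,3)] -> total=11
Click 2 (0,2) count=2: revealed 1 new [(0,2)] -> total=12
Click 3 (1,2) count=2: revealed 1 new [(1,2)] -> total=13
Click 4 (4,4) count=1: revealed 1 new [(4,4)] -> total=14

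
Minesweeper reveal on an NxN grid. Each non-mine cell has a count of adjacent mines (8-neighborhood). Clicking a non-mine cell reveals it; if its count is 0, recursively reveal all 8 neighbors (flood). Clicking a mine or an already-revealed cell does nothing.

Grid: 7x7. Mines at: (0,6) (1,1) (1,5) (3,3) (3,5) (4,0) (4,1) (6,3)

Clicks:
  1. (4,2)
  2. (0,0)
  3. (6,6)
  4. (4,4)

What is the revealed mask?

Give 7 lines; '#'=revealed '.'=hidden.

Click 1 (4,2) count=2: revealed 1 new [(4,2)] -> total=1
Click 2 (0,0) count=1: revealed 1 new [(0,0)] -> total=2
Click 3 (6,6) count=0: revealed 9 new [(4,4) (4,5) (4,6) (5,4) (5,5) (5,6) (6,4) (6,5) (6,6)] -> total=11
Click 4 (4,4) count=2: revealed 0 new [(none)] -> total=11

Answer: #......
.......
.......
.......
..#.###
....###
....###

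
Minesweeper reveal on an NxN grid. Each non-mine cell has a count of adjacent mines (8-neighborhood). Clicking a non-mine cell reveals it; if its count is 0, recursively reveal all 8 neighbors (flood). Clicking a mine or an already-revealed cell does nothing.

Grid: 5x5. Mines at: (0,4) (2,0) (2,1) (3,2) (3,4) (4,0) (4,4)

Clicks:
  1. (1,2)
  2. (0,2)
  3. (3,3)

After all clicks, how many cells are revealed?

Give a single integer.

Answer: 9

Derivation:
Click 1 (1,2) count=1: revealed 1 new [(1,2)] -> total=1
Click 2 (0,2) count=0: revealed 7 new [(0,0) (0,1) (0,2) (0,3) (1,0) (1,1) (1,3)] -> total=8
Click 3 (3,3) count=3: revealed 1 new [(3,3)] -> total=9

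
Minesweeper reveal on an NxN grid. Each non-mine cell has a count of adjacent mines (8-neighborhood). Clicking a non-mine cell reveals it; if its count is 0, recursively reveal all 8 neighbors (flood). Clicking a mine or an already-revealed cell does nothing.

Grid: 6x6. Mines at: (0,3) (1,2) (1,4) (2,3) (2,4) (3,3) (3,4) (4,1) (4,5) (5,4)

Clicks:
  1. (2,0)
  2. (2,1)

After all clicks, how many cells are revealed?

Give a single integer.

Click 1 (2,0) count=0: revealed 8 new [(0,0) (0,1) (1,0) (1,1) (2,0) (2,1) (3,0) (3,1)] -> total=8
Click 2 (2,1) count=1: revealed 0 new [(none)] -> total=8

Answer: 8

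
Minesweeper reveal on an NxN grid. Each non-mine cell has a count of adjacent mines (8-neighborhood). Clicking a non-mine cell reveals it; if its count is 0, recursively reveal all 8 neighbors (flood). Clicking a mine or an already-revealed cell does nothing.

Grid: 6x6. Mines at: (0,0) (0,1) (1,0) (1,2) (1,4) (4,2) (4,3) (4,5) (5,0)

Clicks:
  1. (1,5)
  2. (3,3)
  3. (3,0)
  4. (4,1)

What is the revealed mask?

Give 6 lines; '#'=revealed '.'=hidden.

Click 1 (1,5) count=1: revealed 1 new [(1,5)] -> total=1
Click 2 (3,3) count=2: revealed 1 new [(3,3)] -> total=2
Click 3 (3,0) count=0: revealed 6 new [(2,0) (2,1) (3,0) (3,1) (4,0) (4,1)] -> total=8
Click 4 (4,1) count=2: revealed 0 new [(none)] -> total=8

Answer: ......
.....#
##....
##.#..
##....
......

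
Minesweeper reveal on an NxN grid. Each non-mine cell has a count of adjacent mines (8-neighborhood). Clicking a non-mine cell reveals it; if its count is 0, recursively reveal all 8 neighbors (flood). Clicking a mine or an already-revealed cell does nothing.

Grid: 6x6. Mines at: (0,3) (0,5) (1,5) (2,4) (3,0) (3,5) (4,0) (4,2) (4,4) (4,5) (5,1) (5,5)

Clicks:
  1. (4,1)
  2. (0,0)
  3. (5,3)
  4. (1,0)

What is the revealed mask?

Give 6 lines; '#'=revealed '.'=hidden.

Click 1 (4,1) count=4: revealed 1 new [(4,1)] -> total=1
Click 2 (0,0) count=0: revealed 14 new [(0,0) (0,1) (0,2) (1,0) (1,1) (1,2) (1,3) (2,0) (2,1) (2,2) (2,3) (3,1) (3,2) (3,3)] -> total=15
Click 3 (5,3) count=2: revealed 1 new [(5,3)] -> total=16
Click 4 (1,0) count=0: revealed 0 new [(none)] -> total=16

Answer: ###...
####..
####..
.###..
.#....
...#..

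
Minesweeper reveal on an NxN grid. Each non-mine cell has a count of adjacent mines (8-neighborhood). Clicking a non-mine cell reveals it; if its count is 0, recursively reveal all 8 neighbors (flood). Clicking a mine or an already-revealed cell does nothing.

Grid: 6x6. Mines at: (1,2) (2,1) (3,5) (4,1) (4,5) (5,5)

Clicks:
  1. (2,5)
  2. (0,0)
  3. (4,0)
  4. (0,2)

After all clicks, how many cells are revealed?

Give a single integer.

Answer: 7

Derivation:
Click 1 (2,5) count=1: revealed 1 new [(2,5)] -> total=1
Click 2 (0,0) count=0: revealed 4 new [(0,0) (0,1) (1,0) (1,1)] -> total=5
Click 3 (4,0) count=1: revealed 1 new [(4,0)] -> total=6
Click 4 (0,2) count=1: revealed 1 new [(0,2)] -> total=7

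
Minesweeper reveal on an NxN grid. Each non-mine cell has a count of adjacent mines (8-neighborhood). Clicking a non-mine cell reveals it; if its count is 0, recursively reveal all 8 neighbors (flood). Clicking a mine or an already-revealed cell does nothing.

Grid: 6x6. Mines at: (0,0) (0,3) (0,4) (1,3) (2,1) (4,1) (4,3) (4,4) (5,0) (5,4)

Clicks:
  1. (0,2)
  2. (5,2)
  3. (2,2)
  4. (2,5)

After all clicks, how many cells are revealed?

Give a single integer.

Answer: 9

Derivation:
Click 1 (0,2) count=2: revealed 1 new [(0,2)] -> total=1
Click 2 (5,2) count=2: revealed 1 new [(5,2)] -> total=2
Click 3 (2,2) count=2: revealed 1 new [(2,2)] -> total=3
Click 4 (2,5) count=0: revealed 6 new [(1,4) (1,5) (2,4) (2,5) (3,4) (3,5)] -> total=9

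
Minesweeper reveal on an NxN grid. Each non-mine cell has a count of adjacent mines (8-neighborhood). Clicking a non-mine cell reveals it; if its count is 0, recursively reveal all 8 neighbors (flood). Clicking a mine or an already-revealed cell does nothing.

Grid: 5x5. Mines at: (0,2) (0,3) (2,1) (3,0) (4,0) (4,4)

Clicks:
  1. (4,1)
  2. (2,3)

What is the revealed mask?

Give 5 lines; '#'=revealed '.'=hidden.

Answer: .....
..###
..###
..###
.#...

Derivation:
Click 1 (4,1) count=2: revealed 1 new [(4,1)] -> total=1
Click 2 (2,3) count=0: revealed 9 new [(1,2) (1,3) (1,4) (2,2) (2,3) (2,4) (3,2) (3,3) (3,4)] -> total=10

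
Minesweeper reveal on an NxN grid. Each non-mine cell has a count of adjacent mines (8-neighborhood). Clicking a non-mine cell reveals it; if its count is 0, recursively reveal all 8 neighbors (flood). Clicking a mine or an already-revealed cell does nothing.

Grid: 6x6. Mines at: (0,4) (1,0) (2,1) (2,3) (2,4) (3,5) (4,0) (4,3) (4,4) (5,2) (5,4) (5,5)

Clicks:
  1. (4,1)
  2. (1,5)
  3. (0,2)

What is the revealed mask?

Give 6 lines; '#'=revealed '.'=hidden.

Click 1 (4,1) count=2: revealed 1 new [(4,1)] -> total=1
Click 2 (1,5) count=2: revealed 1 new [(1,5)] -> total=2
Click 3 (0,2) count=0: revealed 6 new [(0,1) (0,2) (0,3) (1,1) (1,2) (1,3)] -> total=8

Answer: .###..
.###.#
......
......
.#....
......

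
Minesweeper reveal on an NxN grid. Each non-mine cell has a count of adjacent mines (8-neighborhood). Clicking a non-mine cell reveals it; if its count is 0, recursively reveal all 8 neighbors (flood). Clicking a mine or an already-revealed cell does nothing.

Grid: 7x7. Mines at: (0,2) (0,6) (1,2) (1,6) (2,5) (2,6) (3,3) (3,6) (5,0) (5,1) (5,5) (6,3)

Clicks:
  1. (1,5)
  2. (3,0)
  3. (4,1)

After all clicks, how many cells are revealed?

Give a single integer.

Click 1 (1,5) count=4: revealed 1 new [(1,5)] -> total=1
Click 2 (3,0) count=0: revealed 13 new [(0,0) (0,1) (1,0) (1,1) (2,0) (2,1) (2,2) (3,0) (3,1) (3,2) (4,0) (4,1) (4,2)] -> total=14
Click 3 (4,1) count=2: revealed 0 new [(none)] -> total=14

Answer: 14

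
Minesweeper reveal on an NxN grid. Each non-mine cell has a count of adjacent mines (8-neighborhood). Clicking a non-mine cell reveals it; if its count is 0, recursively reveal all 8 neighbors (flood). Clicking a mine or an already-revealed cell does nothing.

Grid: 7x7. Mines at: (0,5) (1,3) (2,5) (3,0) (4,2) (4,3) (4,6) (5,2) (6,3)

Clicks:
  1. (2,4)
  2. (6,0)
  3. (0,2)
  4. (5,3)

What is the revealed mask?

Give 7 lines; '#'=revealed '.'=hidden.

Answer: ..#....
.......
....#..
.......
##.....
##.#...
##.....

Derivation:
Click 1 (2,4) count=2: revealed 1 new [(2,4)] -> total=1
Click 2 (6,0) count=0: revealed 6 new [(4,0) (4,1) (5,0) (5,1) (6,0) (6,1)] -> total=7
Click 3 (0,2) count=1: revealed 1 new [(0,2)] -> total=8
Click 4 (5,3) count=4: revealed 1 new [(5,3)] -> total=9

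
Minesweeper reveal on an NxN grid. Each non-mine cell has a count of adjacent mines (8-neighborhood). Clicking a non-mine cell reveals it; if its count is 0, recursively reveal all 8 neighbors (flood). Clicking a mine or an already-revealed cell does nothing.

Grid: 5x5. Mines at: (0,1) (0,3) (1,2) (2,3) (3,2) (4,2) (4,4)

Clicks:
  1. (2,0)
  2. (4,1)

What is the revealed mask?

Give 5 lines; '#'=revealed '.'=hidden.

Click 1 (2,0) count=0: revealed 8 new [(1,0) (1,1) (2,0) (2,1) (3,0) (3,1) (4,0) (4,1)] -> total=8
Click 2 (4,1) count=2: revealed 0 new [(none)] -> total=8

Answer: .....
##...
##...
##...
##...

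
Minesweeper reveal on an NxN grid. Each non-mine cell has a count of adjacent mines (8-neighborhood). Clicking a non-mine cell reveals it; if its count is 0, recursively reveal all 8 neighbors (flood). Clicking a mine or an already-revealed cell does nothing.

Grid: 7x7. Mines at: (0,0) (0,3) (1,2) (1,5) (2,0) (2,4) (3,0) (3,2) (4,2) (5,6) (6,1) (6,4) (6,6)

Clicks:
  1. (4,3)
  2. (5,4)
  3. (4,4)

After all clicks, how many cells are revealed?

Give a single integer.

Answer: 9

Derivation:
Click 1 (4,3) count=2: revealed 1 new [(4,3)] -> total=1
Click 2 (5,4) count=1: revealed 1 new [(5,4)] -> total=2
Click 3 (4,4) count=0: revealed 7 new [(3,3) (3,4) (3,5) (4,4) (4,5) (5,3) (5,5)] -> total=9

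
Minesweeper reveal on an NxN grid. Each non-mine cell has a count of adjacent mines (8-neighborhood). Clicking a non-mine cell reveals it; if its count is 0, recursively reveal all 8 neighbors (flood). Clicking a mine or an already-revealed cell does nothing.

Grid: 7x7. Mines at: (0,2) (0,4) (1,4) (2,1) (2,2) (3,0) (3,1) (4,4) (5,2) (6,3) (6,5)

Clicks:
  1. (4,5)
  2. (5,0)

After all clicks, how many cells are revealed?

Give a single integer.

Click 1 (4,5) count=1: revealed 1 new [(4,5)] -> total=1
Click 2 (5,0) count=0: revealed 6 new [(4,0) (4,1) (5,0) (5,1) (6,0) (6,1)] -> total=7

Answer: 7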